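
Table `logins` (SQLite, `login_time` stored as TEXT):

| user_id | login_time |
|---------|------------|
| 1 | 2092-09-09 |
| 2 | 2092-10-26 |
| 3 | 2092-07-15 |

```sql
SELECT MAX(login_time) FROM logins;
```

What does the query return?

MAX over {2092-07-15, 2092-09-09, 2092-10-26}.

2092-10-26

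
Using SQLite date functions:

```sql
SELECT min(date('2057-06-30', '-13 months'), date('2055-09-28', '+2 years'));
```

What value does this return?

date('2057-06-30', '-13 months') → 2056-05-30.
date('2055-09-28', '+2 years') → 2057-09-28.
Earlier of the two is 2056-05-30.

2056-05-30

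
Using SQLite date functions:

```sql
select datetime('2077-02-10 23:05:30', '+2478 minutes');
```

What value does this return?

2077-02-12 16:23:30

2478 minutes = 41h 18m; +2478 minutes from 2077-02-10 23:05:30 is 2077-02-12 16:23:30 (crosses midnight).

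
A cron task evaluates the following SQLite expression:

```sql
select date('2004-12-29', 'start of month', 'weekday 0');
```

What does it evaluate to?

2004-12-05

`start of month` rewinds 2004-12-29 to 2004-12-01.
`weekday 0` advances to the next Sunday; 2004-12-01 is a Wednesday, so it moves forward to 2004-12-05.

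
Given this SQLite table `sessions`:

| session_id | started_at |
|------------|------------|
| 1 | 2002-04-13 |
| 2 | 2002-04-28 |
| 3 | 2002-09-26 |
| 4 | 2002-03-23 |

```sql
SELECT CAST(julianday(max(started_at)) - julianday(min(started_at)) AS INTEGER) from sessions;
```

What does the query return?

187

MIN = 2002-03-23, MAX = 2002-09-26.
8 days remain in March 2002 after the 23rd (31 − 23).
April 2002: 30 days.
May 2002: 31 days.
June 2002: 30 days.
July 2002: 31 days.
August 2002: 31 days.
Then 26 days into September 2002.
Total: 8 + 30 + 31 + 30 + 31 + 31 + 26 = 187.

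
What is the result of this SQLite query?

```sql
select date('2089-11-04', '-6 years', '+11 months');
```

Adding -6 years to 2089-11-04 gives 2083-11-04.
Adding +11 months to 2083-11-04 gives 2084-10-04.

2084-10-04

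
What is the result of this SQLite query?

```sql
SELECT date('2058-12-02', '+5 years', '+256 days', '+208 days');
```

2065-03-10

Adding +5 years to 2058-12-02 gives 2063-12-02.
Applying '+256 days' to 2063-12-02: counting 256 days forward gives 2064-08-14.
Applying '+208 days' to 2064-08-14: counting 208 days forward gives 2065-03-10.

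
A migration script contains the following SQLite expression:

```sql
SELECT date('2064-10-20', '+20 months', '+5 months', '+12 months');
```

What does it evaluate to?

Adding +20 months to 2064-10-20 gives 2066-06-20.
Adding +5 months to 2066-06-20 gives 2066-11-20.
Adding +12 months to 2066-11-20 gives 2067-11-20.

2067-11-20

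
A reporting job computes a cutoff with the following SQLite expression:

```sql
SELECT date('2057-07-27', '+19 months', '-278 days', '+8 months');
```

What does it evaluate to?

Adding +19 months to 2057-07-27 gives 2059-02-27.
Applying '-278 days' to 2059-02-27: counting 278 days back gives 2058-05-25.
Adding +8 months to 2058-05-25 gives 2059-01-25.

2059-01-25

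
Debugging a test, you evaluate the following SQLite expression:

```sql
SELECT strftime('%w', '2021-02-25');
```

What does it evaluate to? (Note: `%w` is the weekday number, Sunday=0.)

4

2021-02-25 is a Thursday; with Sunday=0 that is 4.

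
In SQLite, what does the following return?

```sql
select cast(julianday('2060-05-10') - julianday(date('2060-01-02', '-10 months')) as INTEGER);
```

Adding -10 months to 2060-01-02 gives 2059-03-02.
29 days remain in March 2059 after the 2nd (31 − 2).
Full months from April 2059 through April 2060 contribute their day counts.
Then 10 days into May 2060.
Total: 29 + 30 + 31 + 30 + 31 + 31 + 30 + 31 + 30 + 31 + 31 + 29 + 31 + 30 + 10 = 435.

435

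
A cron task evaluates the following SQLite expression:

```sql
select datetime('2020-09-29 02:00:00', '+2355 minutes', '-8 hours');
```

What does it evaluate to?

2020-09-30 09:15:00

2355 minutes = 39h 15m; +2355 minutes from 2020-09-29 02:00:00 is 2020-09-30 17:15:00 (crosses midnight).
-8 hours from 2020-09-30 17:15:00 is 2020-09-30 09:15:00.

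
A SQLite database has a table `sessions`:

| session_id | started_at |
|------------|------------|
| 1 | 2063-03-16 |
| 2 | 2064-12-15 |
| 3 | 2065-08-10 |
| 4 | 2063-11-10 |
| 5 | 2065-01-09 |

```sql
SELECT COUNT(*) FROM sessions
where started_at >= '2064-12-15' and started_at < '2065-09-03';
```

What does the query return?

Rows in [2064-12-15, 2065-09-03): 2064-12-15, 2065-08-10, 2065-01-09 → 3 rows.

3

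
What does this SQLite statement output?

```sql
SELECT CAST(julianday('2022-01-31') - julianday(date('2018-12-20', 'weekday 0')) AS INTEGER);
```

`weekday 0` advances to the next Sunday; 2018-12-20 is a Thursday, so it moves forward to 2018-12-23.
8 days remain in December 2018 after the 23rd (31 − 23).
Full months from January 2019 through December 2021 contribute their day counts.
Then 31 days into January 2022.
Total: 8 + 31 + 28 + 31 + 30 + 31 + 30 + 31 + 31 + 30 + 31 + 30 + 31 + 31 + 29 + 31 + 30 + 31 + 30 + 31 + 31 + 30 + 31 + 30 + 31 + 31 + 28 + 31 + 30 + 31 + 30 + 31 + 31 + 30 + 31 + 30 + 31 + 31 = 1135.

1135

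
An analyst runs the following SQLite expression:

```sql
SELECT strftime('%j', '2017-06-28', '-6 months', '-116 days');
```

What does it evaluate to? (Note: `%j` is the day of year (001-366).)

First apply '-6 months', '-116 days': 2017-06-28 → 2016-09-03.
Day-of-year for 2016-09-03: days since 2016-01-01 inclusive = 247, zero-padded to 247.

247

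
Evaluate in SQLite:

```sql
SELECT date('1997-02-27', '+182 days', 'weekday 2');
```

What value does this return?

1997-09-02

Applying '+182 days' to 1997-02-27: counting 182 days forward gives 1997-08-28.
`weekday 2` advances to the next Tuesday; 1997-08-28 is a Thursday, so it moves forward to 1997-09-02.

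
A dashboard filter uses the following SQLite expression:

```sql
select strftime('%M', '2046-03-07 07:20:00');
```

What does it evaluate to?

20

`%M` extracts the 2-digit minute: 20.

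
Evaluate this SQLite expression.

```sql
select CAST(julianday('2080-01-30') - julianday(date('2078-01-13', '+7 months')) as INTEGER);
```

535

Adding +7 months to 2078-01-13 gives 2078-08-13.
18 days remain in August 2078 after the 13th (31 − 13).
Full months from September 2078 through December 2079 contribute their day counts.
Then 30 days into January 2080.
Total: 18 + 30 + 31 + 30 + 31 + 31 + 28 + 31 + 30 + 31 + 30 + 31 + 31 + 30 + 31 + 30 + 31 + 30 = 535.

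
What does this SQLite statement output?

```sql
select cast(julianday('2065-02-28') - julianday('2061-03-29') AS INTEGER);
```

2 days remain in March 2061 after the 29th (31 − 29).
Full months from April 2061 through January 2065 contribute their day counts.
Then 28 days into February 2065.
Total: 2 + 30 + 31 + 30 + 31 + 31 + 30 + 31 + 30 + 31 + 31 + 28 + 31 + 30 + 31 + 30 + 31 + 31 + 30 + 31 + 30 + 31 + 31 + 28 + 31 + 30 + 31 + 30 + 31 + 31 + 30 + 31 + 30 + 31 + 31 + 29 + 31 + 30 + 31 + 30 + 31 + 31 + 30 + 31 + 30 + 31 + 31 + 28 = 1432.

1432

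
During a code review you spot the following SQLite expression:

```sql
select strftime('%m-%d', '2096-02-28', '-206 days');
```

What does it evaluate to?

08-06

First apply '-206 days': 2096-02-28 → 2095-08-06.
`%m-%d` extracts the month-day: 08-06.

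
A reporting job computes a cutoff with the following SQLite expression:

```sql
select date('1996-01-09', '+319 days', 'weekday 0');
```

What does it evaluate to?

Applying '+319 days' to 1996-01-09: counting 319 days forward gives 1996-11-23.
`weekday 0` advances to the next Sunday; 1996-11-23 is a Saturday, so it moves forward to 1996-11-24.

1996-11-24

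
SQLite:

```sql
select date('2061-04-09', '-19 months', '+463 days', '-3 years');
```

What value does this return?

2057-12-15

Adding -19 months to 2061-04-09 gives 2059-09-09.
Applying '+463 days' to 2059-09-09: counting 463 days forward gives 2060-12-15.
Adding -3 years to 2060-12-15 gives 2057-12-15.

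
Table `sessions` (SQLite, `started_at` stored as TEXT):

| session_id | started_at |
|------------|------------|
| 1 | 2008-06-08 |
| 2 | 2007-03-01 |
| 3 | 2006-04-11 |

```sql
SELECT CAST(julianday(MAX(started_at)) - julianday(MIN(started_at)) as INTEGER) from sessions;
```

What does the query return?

MIN = 2006-04-11, MAX = 2008-06-08.
19 days remain in April 2006 after the 11th (30 − 11).
Full months from May 2006 through May 2008 contribute their day counts.
Then 8 days into June 2008.
Total: 19 + 31 + 30 + 31 + 31 + 30 + 31 + 30 + 31 + 31 + 28 + 31 + 30 + 31 + 30 + 31 + 31 + 30 + 31 + 30 + 31 + 31 + 29 + 31 + 30 + 31 + 8 = 789.

789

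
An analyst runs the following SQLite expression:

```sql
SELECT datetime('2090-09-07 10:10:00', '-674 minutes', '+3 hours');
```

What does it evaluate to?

2090-09-07 01:56:00

674 minutes = 11h 14m; -674 minutes from 2090-09-07 10:10:00 is 2090-09-06 22:56:00 (crosses midnight).
+3 hours from 2090-09-06 22:56:00 is 2090-09-07 01:56:00 (crosses midnight).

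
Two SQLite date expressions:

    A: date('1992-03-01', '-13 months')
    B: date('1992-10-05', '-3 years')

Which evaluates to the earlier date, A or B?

B

A = 1991-02-01.
B = 1989-10-05.
B is earlier.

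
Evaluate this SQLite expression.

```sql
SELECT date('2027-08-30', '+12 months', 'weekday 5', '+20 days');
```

Adding +12 months to 2027-08-30 gives 2028-08-30.
`weekday 5` advances to the next Friday; 2028-08-30 is a Wednesday, so it moves forward to 2028-09-01.
Advancing 20 more days within September lands on 2028-09-21.

2028-09-21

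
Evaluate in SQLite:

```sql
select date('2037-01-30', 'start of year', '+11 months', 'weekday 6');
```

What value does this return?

2037-12-05

`start of year` rewinds 2037-01-30 to 2037-01-01.
Adding +11 months to 2037-01-01 gives 2037-12-01.
`weekday 6` advances to the next Saturday; 2037-12-01 is a Tuesday, so it moves forward to 2037-12-05.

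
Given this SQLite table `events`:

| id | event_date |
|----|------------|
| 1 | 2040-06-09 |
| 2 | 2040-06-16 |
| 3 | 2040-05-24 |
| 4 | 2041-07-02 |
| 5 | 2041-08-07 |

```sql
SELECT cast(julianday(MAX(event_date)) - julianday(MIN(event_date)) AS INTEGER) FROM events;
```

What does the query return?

440

MIN = 2040-05-24, MAX = 2041-08-07.
7 days remain in May 2040 after the 24th (31 − 24).
Full months from June 2040 through July 2041 contribute their day counts.
Then 7 days into August 2041.
Total: 7 + 30 + 31 + 31 + 30 + 31 + 30 + 31 + 31 + 28 + 31 + 30 + 31 + 30 + 31 + 7 = 440.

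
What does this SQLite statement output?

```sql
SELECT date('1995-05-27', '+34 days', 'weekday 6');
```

1995-07-01

May 1995 has 31 days; 4 remain after the 27th, so 5 days reach 1995-06-01.
Advancing 29 more days within June lands on 1995-06-30.
`weekday 6` advances to the next Saturday; 1995-06-30 is a Friday, so it moves forward to 1995-07-01.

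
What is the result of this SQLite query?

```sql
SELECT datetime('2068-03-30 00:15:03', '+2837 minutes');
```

2837 minutes = 47h 17m; +2837 minutes from 2068-03-30 00:15:03 is 2068-03-31 23:32:03 (crosses midnight).

2068-03-31 23:32:03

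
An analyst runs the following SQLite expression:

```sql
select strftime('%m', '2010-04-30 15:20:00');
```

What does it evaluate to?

`%m` extracts the 2-digit month (01-12): 04.

04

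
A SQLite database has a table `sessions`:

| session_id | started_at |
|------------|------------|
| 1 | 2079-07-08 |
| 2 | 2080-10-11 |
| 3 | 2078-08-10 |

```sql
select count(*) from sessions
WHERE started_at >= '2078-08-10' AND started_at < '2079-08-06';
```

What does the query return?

Rows in [2078-08-10, 2079-08-06): 2079-07-08, 2078-08-10 → 2 rows.

2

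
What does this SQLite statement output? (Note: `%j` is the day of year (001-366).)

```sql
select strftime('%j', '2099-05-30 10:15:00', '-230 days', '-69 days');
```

First apply '-230 days', '-69 days': 2099-05-30 10:15:00 → 2098-08-04 10:15:00.
Day-of-year for 2098-08-04: days since 2098-01-01 inclusive = 216, zero-padded to 216.

216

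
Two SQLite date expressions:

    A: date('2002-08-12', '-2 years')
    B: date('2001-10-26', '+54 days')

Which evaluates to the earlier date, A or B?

A

A = 2000-08-12.
B = 2001-12-19.
A is earlier.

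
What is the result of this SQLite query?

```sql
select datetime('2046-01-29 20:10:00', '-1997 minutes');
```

2046-01-28 10:53:00

1997 minutes = 33h 17m; -1997 minutes from 2046-01-29 20:10:00 is 2046-01-28 10:53:00 (crosses midnight).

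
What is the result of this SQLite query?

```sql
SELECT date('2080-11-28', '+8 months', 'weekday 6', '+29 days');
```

2081-08-31

Adding +8 months to 2080-11-28 gives 2081-07-28.
`weekday 6` advances to the next Saturday; 2081-07-28 is a Monday, so it moves forward to 2081-08-02.
Advancing 29 more days within August lands on 2081-08-31.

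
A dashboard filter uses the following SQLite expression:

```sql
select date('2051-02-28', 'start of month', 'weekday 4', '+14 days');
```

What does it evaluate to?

2051-02-16

`start of month` rewinds 2051-02-28 to 2051-02-01.
`weekday 4` advances to the next Thursday; 2051-02-01 is a Wednesday, so it moves forward to 2051-02-02.
Advancing 14 more days within February lands on 2051-02-16.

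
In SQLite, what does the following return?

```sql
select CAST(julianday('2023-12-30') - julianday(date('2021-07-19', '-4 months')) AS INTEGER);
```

Adding -4 months to 2021-07-19 gives 2021-03-19.
12 days remain in March 2021 after the 19th (31 − 19).
Full months from April 2021 through November 2023 contribute their day counts.
Then 30 days into December 2023.
Total: 12 + 30 + 31 + 30 + 31 + 31 + 30 + 31 + 30 + 31 + 31 + 28 + 31 + 30 + 31 + 30 + 31 + 31 + 30 + 31 + 30 + 31 + 31 + 28 + 31 + 30 + 31 + 30 + 31 + 31 + 30 + 31 + 30 + 30 = 1016.

1016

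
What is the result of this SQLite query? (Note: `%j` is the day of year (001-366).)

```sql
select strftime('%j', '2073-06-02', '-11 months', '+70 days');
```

First apply '-11 months', '+70 days': 2073-06-02 → 2072-09-10.
Day-of-year for 2072-09-10: days since 2072-01-01 inclusive = 254, zero-padded to 254.

254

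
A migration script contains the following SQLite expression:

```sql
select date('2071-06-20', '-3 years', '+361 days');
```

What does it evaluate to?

Adding -3 years to 2071-06-20 gives 2068-06-20.
Applying '+361 days' to 2068-06-20: counting 361 days forward gives 2069-06-16.

2069-06-16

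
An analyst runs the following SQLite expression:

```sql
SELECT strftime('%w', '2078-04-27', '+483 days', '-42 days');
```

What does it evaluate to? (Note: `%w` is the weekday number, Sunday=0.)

First apply '+483 days', '-42 days': 2078-04-27 → 2079-07-12.
2079-07-12 is a Wednesday; with Sunday=0 that is 3.

3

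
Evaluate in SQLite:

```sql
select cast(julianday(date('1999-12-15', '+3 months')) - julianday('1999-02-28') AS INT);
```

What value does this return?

Adding +3 months to 1999-12-15 gives 2000-03-15.
0 days remain in February 1999 after the 28th (28 − 28).
Full months from March 1999 through February 2000 contribute their day counts.
Then 15 days into March 2000.
Total: 0 + 31 + 30 + 31 + 30 + 31 + 31 + 30 + 31 + 30 + 31 + 31 + 29 + 15 = 381.

381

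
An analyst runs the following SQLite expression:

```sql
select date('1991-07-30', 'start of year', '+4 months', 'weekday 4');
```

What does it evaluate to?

1991-05-02

`start of year` rewinds 1991-07-30 to 1991-01-01.
Adding +4 months to 1991-01-01 gives 1991-05-01.
`weekday 4` advances to the next Thursday; 1991-05-01 is a Wednesday, so it moves forward to 1991-05-02.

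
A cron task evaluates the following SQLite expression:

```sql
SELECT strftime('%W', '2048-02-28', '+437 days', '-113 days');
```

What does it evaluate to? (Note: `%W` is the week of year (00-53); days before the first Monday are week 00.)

02

First apply '+437 days', '-113 days': 2048-02-28 → 2049-01-17.
2049-01-17 is a Sunday. SQLite's %W counts Mondays since the year started; the result is 02.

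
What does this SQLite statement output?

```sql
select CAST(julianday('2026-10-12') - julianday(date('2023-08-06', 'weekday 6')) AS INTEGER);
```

`weekday 6` advances to the next Saturday; 2023-08-06 is a Sunday, so it moves forward to 2023-08-12.
19 days remain in August 2023 after the 12th (31 − 12).
Full months from September 2023 through September 2026 contribute their day counts.
Then 12 days into October 2026.
Total: 19 + 30 + 31 + 30 + 31 + 31 + 29 + 31 + 30 + 31 + 30 + 31 + 31 + 30 + 31 + 30 + 31 + 31 + 28 + 31 + 30 + 31 + 30 + 31 + 31 + 30 + 31 + 30 + 31 + 31 + 28 + 31 + 30 + 31 + 30 + 31 + 31 + 30 + 12 = 1157.

1157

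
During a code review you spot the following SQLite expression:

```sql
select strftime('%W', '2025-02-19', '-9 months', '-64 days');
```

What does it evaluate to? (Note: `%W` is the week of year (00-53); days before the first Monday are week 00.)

First apply '-9 months', '-64 days': 2025-02-19 → 2024-03-16.
2024-03-16 is a Saturday. SQLite's %W counts Mondays since the year started; the result is 11.

11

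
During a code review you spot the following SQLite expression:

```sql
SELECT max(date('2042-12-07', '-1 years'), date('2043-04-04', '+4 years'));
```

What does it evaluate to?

date('2042-12-07', '-1 years') → 2041-12-07.
date('2043-04-04', '+4 years') → 2047-04-04.
Later of the two is 2047-04-04.

2047-04-04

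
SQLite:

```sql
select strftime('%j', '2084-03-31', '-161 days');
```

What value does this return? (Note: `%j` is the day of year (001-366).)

295

First apply '-161 days': 2084-03-31 → 2083-10-22.
Day-of-year for 2083-10-22: days since 2083-01-01 inclusive = 295, zero-padded to 295.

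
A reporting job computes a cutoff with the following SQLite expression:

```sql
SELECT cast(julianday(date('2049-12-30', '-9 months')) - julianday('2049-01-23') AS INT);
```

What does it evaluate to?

66

Adding -9 months to 2049-12-30 gives 2049-03-30.
8 days remain in January 2049 after the 23rd (31 − 23).
February 2049: 28 days.
Then 30 days into March 2049.
Total: 8 + 28 + 30 = 66.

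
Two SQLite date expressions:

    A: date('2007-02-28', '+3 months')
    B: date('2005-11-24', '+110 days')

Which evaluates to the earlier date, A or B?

A = 2007-05-28.
B = 2006-03-14.
B is earlier.

B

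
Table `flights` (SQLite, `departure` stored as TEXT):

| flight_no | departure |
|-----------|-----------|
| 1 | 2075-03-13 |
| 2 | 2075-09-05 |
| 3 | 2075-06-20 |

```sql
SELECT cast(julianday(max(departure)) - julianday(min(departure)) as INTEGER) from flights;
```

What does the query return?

MIN = 2075-03-13, MAX = 2075-09-05.
18 days remain in March 2075 after the 13th (31 − 13).
April 2075: 30 days.
May 2075: 31 days.
June 2075: 30 days.
July 2075: 31 days.
August 2075: 31 days.
Then 5 days into September 2075.
Total: 18 + 30 + 31 + 30 + 31 + 31 + 5 = 176.

176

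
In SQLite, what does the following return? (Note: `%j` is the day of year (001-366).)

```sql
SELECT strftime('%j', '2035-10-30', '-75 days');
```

First apply '-75 days': 2035-10-30 → 2035-08-16.
Day-of-year for 2035-08-16: days since 2035-01-01 inclusive = 228, zero-padded to 228.

228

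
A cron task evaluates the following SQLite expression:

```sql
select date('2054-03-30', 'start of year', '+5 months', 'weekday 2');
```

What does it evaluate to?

`start of year` rewinds 2054-03-30 to 2054-01-01.
Adding +5 months to 2054-01-01 gives 2054-06-01.
`weekday 2` advances to the next Tuesday; 2054-06-01 is a Monday, so it moves forward to 2054-06-02.

2054-06-02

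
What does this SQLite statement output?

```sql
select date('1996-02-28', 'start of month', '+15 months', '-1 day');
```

`start of month` rewinds 1996-02-28 to 1996-02-01.
Adding +15 months to 1996-02-01 gives 1997-05-01.
Going back 1 day from 1997-05-01 reaches 1997-04-30 (last day of April, 30 days).

1997-04-30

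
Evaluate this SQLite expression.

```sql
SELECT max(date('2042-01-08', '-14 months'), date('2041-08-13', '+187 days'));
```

2042-02-16

date('2042-01-08', '-14 months') → 2040-11-08.
date('2041-08-13', '+187 days') → 2042-02-16.
Later of the two is 2042-02-16.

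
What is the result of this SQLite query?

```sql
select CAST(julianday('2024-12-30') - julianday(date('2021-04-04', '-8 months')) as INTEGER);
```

1609

Adding -8 months to 2021-04-04 gives 2020-08-04.
27 days remain in August 2020 after the 4th (31 − 4).
Full months from September 2020 through November 2024 contribute their day counts.
Then 30 days into December 2024.
Total: 27 + 30 + 31 + 30 + 31 + 31 + 28 + 31 + 30 + 31 + 30 + 31 + 31 + 30 + 31 + 30 + 31 + 31 + 28 + 31 + 30 + 31 + 30 + 31 + 31 + 30 + 31 + 30 + 31 + 31 + 28 + 31 + 30 + 31 + 30 + 31 + 31 + 30 + 31 + 30 + 31 + 31 + 29 + 31 + 30 + 31 + 30 + 31 + 31 + 30 + 31 + 30 + 30 = 1609.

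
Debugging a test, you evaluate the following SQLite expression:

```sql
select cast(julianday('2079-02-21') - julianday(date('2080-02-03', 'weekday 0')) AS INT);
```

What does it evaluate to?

`weekday 0` advances to the next Sunday; 2080-02-03 is a Saturday, so it moves forward to 2080-02-04.
7 days remain in February 2079 after the 21st (28 − 21).
Full months from March 2079 through January 2080 contribute their day counts.
Then 4 days into February 2080.
Total: 7 + 31 + 30 + 31 + 30 + 31 + 31 + 30 + 31 + 30 + 31 + 31 + 4 = 348.
The subtraction is earlier − later, so the result is −348 → -348.

-348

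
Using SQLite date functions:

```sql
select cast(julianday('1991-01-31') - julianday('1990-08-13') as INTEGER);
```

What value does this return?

18 days remain in August 1990 after the 13th (31 − 13).
September 1990: 30 days.
October 1990: 31 days.
November 1990: 30 days.
December 1990: 31 days.
Then 31 days into January 1991.
Total: 18 + 30 + 31 + 30 + 31 + 31 = 171.

171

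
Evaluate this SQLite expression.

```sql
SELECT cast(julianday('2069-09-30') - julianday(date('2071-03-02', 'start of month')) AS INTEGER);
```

-517

`start of month` rewinds 2071-03-02 to 2071-03-01.
0 days remain in September 2069 after the 30th (30 − 30).
Full months from October 2069 through February 2071 contribute their day counts.
Then 1 day into March 2071.
Total: 0 + 31 + 30 + 31 + 31 + 28 + 31 + 30 + 31 + 30 + 31 + 31 + 30 + 31 + 30 + 31 + 31 + 28 + 1 = 517.
The subtraction is earlier − later, so the result is −517 → -517.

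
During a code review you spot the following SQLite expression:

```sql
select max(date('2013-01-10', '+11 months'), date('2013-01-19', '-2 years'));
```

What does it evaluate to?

date('2013-01-10', '+11 months') → 2013-12-10.
date('2013-01-19', '-2 years') → 2011-01-19.
Later of the two is 2013-12-10.

2013-12-10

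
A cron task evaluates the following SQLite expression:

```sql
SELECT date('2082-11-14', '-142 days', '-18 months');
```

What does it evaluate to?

2080-12-25

Applying '-142 days' to 2082-11-14: counting 142 days back gives 2082-06-25.
Adding -18 months to 2082-06-25 gives 2080-12-25.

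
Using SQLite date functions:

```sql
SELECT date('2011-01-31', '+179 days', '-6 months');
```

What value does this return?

Applying '+179 days' to 2011-01-31: counting 179 days forward gives 2011-07-29.
Adding -6 months to 2011-07-29 gives 2011-01-29.

2011-01-29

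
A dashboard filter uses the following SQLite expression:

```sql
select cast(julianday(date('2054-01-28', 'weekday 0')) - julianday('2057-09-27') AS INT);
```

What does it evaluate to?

`weekday 0` advances to the next Sunday; 2054-01-28 is a Wednesday, so it moves forward to 2054-02-01.
27 days remain in February 2054 after the 1st (28 − 1).
Full months from March 2054 through August 2057 contribute their day counts.
Then 27 days into September 2057.
Total: 27 + 31 + 30 + 31 + 30 + 31 + 31 + 30 + 31 + 30 + 31 + 31 + 28 + 31 + 30 + 31 + 30 + 31 + 31 + 30 + 31 + 30 + 31 + 31 + 29 + 31 + 30 + 31 + 30 + 31 + 31 + 30 + 31 + 30 + 31 + 31 + 28 + 31 + 30 + 31 + 30 + 31 + 31 + 27 = 1334.
The subtraction is earlier − later, so the result is −1334 → -1334.

-1334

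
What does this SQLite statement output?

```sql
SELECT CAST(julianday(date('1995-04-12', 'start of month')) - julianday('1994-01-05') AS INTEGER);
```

451

`start of month` rewinds 1995-04-12 to 1995-04-01.
26 days remain in January 1994 after the 5th (31 − 5).
Full months from February 1994 through March 1995 contribute their day counts.
Then 1 day into April 1995.
Total: 26 + 28 + 31 + 30 + 31 + 30 + 31 + 31 + 30 + 31 + 30 + 31 + 31 + 28 + 31 + 1 = 451.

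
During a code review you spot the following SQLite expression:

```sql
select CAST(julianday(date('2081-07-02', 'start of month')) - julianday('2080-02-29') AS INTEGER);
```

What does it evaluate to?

488

`start of month` rewinds 2081-07-02 to 2081-07-01.
0 days remain in February 2080 after the 29th (29 − 29).
Full months from March 2080 through June 2081 contribute their day counts.
Then 1 day into July 2081.
Total: 0 + 31 + 30 + 31 + 30 + 31 + 31 + 30 + 31 + 30 + 31 + 31 + 28 + 31 + 30 + 31 + 30 + 1 = 488.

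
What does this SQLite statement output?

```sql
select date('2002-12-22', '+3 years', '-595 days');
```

Adding +3 years to 2002-12-22 gives 2005-12-22.
Applying '-595 days' to 2005-12-22: counting 595 days back gives 2004-05-06.

2004-05-06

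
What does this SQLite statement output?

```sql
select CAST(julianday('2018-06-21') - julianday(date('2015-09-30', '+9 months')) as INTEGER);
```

Adding +9 months to 2015-09-30 gives 2016-06-30.
0 days remain in June 2016 after the 30th (30 − 30).
Full months from July 2016 through May 2018 contribute their day counts.
Then 21 days into June 2018.
Total: 0 + 31 + 31 + 30 + 31 + 30 + 31 + 31 + 28 + 31 + 30 + 31 + 30 + 31 + 31 + 30 + 31 + 30 + 31 + 31 + 28 + 31 + 30 + 31 + 21 = 721.

721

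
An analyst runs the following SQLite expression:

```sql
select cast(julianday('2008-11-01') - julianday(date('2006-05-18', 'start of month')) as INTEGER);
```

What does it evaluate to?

`start of month` rewinds 2006-05-18 to 2006-05-01.
30 days remain in May 2006 after the 1st (31 − 1).
Full months from June 2006 through October 2008 contribute their day counts.
Then 1 day into November 2008.
Total: 30 + 30 + 31 + 31 + 30 + 31 + 30 + 31 + 31 + 28 + 31 + 30 + 31 + 30 + 31 + 31 + 30 + 31 + 30 + 31 + 31 + 29 + 31 + 30 + 31 + 30 + 31 + 31 + 30 + 31 + 1 = 915.

915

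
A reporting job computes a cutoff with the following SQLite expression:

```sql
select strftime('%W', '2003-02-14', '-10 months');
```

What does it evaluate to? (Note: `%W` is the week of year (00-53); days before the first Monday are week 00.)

14

First apply '-10 months': 2003-02-14 → 2002-04-14.
2002-04-14 is a Sunday. SQLite's %W counts Mondays since the year started; the result is 14.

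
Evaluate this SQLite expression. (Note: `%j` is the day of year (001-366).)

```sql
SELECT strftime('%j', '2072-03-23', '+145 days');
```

228

First apply '+145 days': 2072-03-23 → 2072-08-15.
Day-of-year for 2072-08-15: days since 2072-01-01 inclusive = 228, zero-padded to 228.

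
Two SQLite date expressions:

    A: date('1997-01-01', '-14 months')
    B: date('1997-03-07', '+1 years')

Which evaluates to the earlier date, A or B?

A = 1995-11-01.
B = 1998-03-07.
A is earlier.

A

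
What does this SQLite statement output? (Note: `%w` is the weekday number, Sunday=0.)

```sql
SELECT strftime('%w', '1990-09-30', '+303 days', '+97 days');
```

1

First apply '+303 days', '+97 days': 1990-09-30 → 1991-11-04.
1991-11-04 is a Monday; with Sunday=0 that is 1.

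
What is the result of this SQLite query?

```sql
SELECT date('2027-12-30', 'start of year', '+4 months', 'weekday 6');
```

`start of year` rewinds 2027-12-30 to 2027-01-01.
Adding +4 months to 2027-01-01 gives 2027-05-01.
`weekday 6` advances to the next Saturday; 2027-05-01 is already a Saturday, so it stays at 2027-05-01.

2027-05-01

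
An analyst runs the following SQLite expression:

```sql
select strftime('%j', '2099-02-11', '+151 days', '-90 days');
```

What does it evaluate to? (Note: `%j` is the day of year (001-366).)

103

First apply '+151 days', '-90 days': 2099-02-11 → 2099-04-13.
Day-of-year for 2099-04-13: days since 2099-01-01 inclusive = 103, zero-padded to 103.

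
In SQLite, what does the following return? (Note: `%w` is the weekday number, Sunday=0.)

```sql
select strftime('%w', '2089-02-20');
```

2089-02-20 is a Sunday; with Sunday=0 that is 0.

0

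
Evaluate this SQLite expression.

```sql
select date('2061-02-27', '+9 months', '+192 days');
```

Adding +9 months to 2061-02-27 gives 2061-11-27.
Applying '+192 days' to 2061-11-27: counting 192 days forward gives 2062-06-07.

2062-06-07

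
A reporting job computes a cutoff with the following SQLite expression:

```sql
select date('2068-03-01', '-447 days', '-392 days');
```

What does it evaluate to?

Applying '-447 days' to 2068-03-01: counting 447 days back gives 2066-12-10.
Applying '-392 days' to 2066-12-10: counting 392 days back gives 2065-11-13.

2065-11-13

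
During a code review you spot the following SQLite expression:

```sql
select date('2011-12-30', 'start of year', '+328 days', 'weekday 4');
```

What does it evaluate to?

`start of year` rewinds 2011-12-30 to 2011-01-01.
Applying '+328 days' to 2011-01-01: counting 328 days forward gives 2011-11-25.
`weekday 4` advances to the next Thursday; 2011-11-25 is a Friday, so it moves forward to 2011-12-01.

2011-12-01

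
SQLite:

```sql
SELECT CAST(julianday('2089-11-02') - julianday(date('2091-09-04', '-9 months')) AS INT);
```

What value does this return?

Adding -9 months to 2091-09-04 gives 2090-12-04.
28 days remain in November 2089 after the 2nd (30 − 2).
Full months from December 2089 through November 2090 contribute their day counts.
Then 4 days into December 2090.
Total: 28 + 31 + 31 + 28 + 31 + 30 + 31 + 30 + 31 + 31 + 30 + 31 + 30 + 4 = 397.
The subtraction is earlier − later, so the result is −397 → -397.

-397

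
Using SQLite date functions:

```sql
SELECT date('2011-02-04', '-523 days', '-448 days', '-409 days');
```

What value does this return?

2007-04-26

Applying '-523 days' to 2011-02-04: counting 523 days back gives 2009-08-30.
Applying '-448 days' to 2009-08-30: counting 448 days back gives 2008-06-08.
Applying '-409 days' to 2008-06-08: counting 409 days back gives 2007-04-26.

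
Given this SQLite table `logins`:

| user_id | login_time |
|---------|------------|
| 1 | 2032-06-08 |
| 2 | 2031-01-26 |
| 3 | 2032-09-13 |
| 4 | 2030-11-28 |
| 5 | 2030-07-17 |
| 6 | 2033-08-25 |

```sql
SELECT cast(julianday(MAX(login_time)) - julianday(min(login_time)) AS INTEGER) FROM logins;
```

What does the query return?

1135

MIN = 2030-07-17, MAX = 2033-08-25.
14 days remain in July 2030 after the 17th (31 − 17).
Full months from August 2030 through July 2033 contribute their day counts.
Then 25 days into August 2033.
Total: 14 + 31 + 30 + 31 + 30 + 31 + 31 + 28 + 31 + 30 + 31 + 30 + 31 + 31 + 30 + 31 + 30 + 31 + 31 + 29 + 31 + 30 + 31 + 30 + 31 + 31 + 30 + 31 + 30 + 31 + 31 + 28 + 31 + 30 + 31 + 30 + 31 + 25 = 1135.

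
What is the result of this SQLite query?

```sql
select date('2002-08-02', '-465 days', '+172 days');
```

2001-10-13

Applying '-465 days' to 2002-08-02: counting 465 days back gives 2001-04-24.
Applying '+172 days' to 2001-04-24: counting 172 days forward gives 2001-10-13.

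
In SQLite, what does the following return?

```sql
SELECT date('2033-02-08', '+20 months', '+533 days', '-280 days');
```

2035-06-18

Adding +20 months to 2033-02-08 gives 2034-10-08.
Applying '+533 days' to 2034-10-08: counting 533 days forward gives 2036-03-24.
Applying '-280 days' to 2036-03-24: counting 280 days back gives 2035-06-18.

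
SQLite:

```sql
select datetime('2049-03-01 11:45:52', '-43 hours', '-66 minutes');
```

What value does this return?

2049-02-27 15:39:52

-43 hours from 2049-03-01 11:45:52 is 2049-02-27 16:45:52 (crosses midnight).
66 minutes = 1h 6m; -66 minutes from 2049-02-27 16:45:52 is 2049-02-27 15:39:52.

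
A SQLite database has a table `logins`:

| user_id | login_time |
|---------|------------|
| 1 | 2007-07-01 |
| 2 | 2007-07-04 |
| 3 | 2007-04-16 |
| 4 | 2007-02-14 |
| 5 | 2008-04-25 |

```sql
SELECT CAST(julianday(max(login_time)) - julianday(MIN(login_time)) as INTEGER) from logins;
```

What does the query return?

436

MIN = 2007-02-14, MAX = 2008-04-25.
14 days remain in February 2007 after the 14th (28 − 14).
Full months from March 2007 through March 2008 contribute their day counts.
Then 25 days into April 2008.
Total: 14 + 31 + 30 + 31 + 30 + 31 + 31 + 30 + 31 + 30 + 31 + 31 + 29 + 31 + 25 = 436.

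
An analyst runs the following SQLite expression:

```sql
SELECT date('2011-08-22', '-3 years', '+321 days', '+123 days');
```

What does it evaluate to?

2009-11-09

Adding -3 years to 2011-08-22 gives 2008-08-22.
Applying '+321 days' to 2008-08-22: counting 321 days forward gives 2009-07-09.
Applying '+123 days' to 2009-07-09: counting 123 days forward gives 2009-11-09.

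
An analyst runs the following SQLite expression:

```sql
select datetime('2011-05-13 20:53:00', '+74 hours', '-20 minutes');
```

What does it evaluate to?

+74 hours from 2011-05-13 20:53:00 is 2011-05-16 22:53:00 (crosses midnight).
-20 minutes from 2011-05-16 22:53:00 is 2011-05-16 22:33:00.

2011-05-16 22:33:00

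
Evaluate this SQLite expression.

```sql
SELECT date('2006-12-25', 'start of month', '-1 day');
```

2006-11-30

`start of month` rewinds 2006-12-25 to 2006-12-01.
Going back 1 day from 2006-12-01 reaches 2006-11-30 (last day of November, 30 days).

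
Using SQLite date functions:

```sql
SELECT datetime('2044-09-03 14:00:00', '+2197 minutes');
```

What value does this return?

2044-09-05 02:37:00

2197 minutes = 36h 37m; +2197 minutes from 2044-09-03 14:00:00 is 2044-09-05 02:37:00 (crosses midnight).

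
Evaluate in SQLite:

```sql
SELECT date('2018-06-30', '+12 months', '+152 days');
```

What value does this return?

Adding +12 months to 2018-06-30 gives 2019-06-30.
Applying '+152 days' to 2019-06-30: counting 152 days forward gives 2019-11-29.

2019-11-29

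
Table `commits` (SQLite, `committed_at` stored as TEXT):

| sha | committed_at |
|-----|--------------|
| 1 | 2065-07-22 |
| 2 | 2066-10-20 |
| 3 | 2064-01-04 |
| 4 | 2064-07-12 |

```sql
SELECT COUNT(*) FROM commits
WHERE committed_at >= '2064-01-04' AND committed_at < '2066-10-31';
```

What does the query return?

Rows in [2064-01-04, 2066-10-31): 2065-07-22, 2066-10-20, 2064-01-04, 2064-07-12 → 4 rows.

4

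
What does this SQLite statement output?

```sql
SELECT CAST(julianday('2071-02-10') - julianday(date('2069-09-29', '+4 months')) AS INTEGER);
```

377

Adding +4 months to 2069-09-29 gives 2070-01-29.
2 days remain in January 2070 after the 29th (31 − 29).
Full months from February 2070 through January 2071 contribute their day counts.
Then 10 days into February 2071.
Total: 2 + 28 + 31 + 30 + 31 + 30 + 31 + 31 + 30 + 31 + 30 + 31 + 31 + 10 = 377.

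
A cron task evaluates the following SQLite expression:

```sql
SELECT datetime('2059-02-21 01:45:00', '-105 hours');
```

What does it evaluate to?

2059-02-16 16:45:00

-105 hours from 2059-02-21 01:45:00 is 2059-02-16 16:45:00 (crosses midnight).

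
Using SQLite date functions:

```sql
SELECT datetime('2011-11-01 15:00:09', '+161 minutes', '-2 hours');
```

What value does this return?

2011-11-01 15:41:09

161 minutes = 2h 41m; +161 minutes from 2011-11-01 15:00:09 is 2011-11-01 17:41:09.
-2 hours from 2011-11-01 17:41:09 is 2011-11-01 15:41:09.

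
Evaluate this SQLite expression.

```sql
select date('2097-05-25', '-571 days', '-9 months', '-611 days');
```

Applying '-571 days' to 2097-05-25: counting 571 days back gives 2095-11-01.
Adding -9 months to 2095-11-01 gives 2095-02-01.
Applying '-611 days' to 2095-02-01: counting 611 days back gives 2093-05-31.

2093-05-31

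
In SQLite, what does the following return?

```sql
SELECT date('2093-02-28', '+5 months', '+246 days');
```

2094-03-31

Adding +5 months to 2093-02-28 gives 2093-07-28.
Applying '+246 days' to 2093-07-28: counting 246 days forward gives 2094-03-31.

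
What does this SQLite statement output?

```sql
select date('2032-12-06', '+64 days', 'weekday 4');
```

2033-02-10

Applying '+64 days' to 2032-12-06: counting 64 days forward gives 2033-02-08.
`weekday 4` advances to the next Thursday; 2033-02-08 is a Tuesday, so it moves forward to 2033-02-10.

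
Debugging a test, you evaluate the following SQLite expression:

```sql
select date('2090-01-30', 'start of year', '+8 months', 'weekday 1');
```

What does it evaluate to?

`start of year` rewinds 2090-01-30 to 2090-01-01.
Adding +8 months to 2090-01-01 gives 2090-09-01.
`weekday 1` advances to the next Monday; 2090-09-01 is a Friday, so it moves forward to 2090-09-04.

2090-09-04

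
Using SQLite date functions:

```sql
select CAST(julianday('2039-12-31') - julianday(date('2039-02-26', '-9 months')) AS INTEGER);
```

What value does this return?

584

Adding -9 months to 2039-02-26 gives 2038-05-26.
5 days remain in May 2038 after the 26th (31 − 26).
Full months from June 2038 through November 2039 contribute their day counts.
Then 31 days into December 2039.
Total: 5 + 30 + 31 + 31 + 30 + 31 + 30 + 31 + 31 + 28 + 31 + 30 + 31 + 30 + 31 + 31 + 30 + 31 + 30 + 31 = 584.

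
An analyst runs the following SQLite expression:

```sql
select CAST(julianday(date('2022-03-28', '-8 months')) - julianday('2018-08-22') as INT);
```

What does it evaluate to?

Adding -8 months to 2022-03-28 gives 2021-07-28.
9 days remain in August 2018 after the 22nd (31 − 22).
Full months from September 2018 through June 2021 contribute their day counts.
Then 28 days into July 2021.
Total: 9 + 30 + 31 + 30 + 31 + 31 + 28 + 31 + 30 + 31 + 30 + 31 + 31 + 30 + 31 + 30 + 31 + 31 + 29 + 31 + 30 + 31 + 30 + 31 + 31 + 30 + 31 + 30 + 31 + 31 + 28 + 31 + 30 + 31 + 30 + 28 = 1071.

1071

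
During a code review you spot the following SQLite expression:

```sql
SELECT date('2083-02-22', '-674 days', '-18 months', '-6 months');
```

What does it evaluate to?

Applying '-674 days' to 2083-02-22: counting 674 days back gives 2081-04-19.
Adding -18 months to 2081-04-19 gives 2079-10-19.
Adding -6 months to 2079-10-19 gives 2079-04-19.

2079-04-19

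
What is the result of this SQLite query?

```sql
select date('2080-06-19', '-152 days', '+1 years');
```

Applying '-152 days' to 2080-06-19: counting 152 days back gives 2080-01-19.
Adding +1 year to 2080-01-19 gives 2081-01-19.

2081-01-19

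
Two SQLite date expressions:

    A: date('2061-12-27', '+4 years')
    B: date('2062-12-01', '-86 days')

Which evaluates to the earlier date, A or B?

A = 2065-12-27.
B = 2062-09-06.
B is earlier.

B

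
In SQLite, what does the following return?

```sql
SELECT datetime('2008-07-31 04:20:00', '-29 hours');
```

-29 hours from 2008-07-31 04:20:00 is 2008-07-29 23:20:00 (crosses midnight).

2008-07-29 23:20:00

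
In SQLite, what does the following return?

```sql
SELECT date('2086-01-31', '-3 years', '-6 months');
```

2082-07-31

Adding -3 years to 2086-01-31 gives 2083-01-31.
Adding -6 months to 2083-01-31 gives 2082-07-31.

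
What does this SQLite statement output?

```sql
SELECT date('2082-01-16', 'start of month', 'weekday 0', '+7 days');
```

2082-01-11

`start of month` rewinds 2082-01-16 to 2082-01-01.
`weekday 0` advances to the next Sunday; 2082-01-01 is a Thursday, so it moves forward to 2082-01-04.
Advancing 7 more days within January lands on 2082-01-11.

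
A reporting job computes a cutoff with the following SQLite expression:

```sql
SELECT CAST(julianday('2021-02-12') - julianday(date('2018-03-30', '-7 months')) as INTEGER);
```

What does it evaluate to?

Adding -7 months to 2018-03-30 gives 2017-08-30.
1 day remains in August 2017 after the 30th (31 − 30).
Full months from September 2017 through January 2021 contribute their day counts.
Then 12 days into February 2021.
Total: 1 + 30 + 31 + 30 + 31 + 31 + 28 + 31 + 30 + 31 + 30 + 31 + 31 + 30 + 31 + 30 + 31 + 31 + 28 + 31 + 30 + 31 + 30 + 31 + 31 + 30 + 31 + 30 + 31 + 31 + 29 + 31 + 30 + 31 + 30 + 31 + 31 + 30 + 31 + 30 + 31 + 31 + 12 = 1262.

1262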